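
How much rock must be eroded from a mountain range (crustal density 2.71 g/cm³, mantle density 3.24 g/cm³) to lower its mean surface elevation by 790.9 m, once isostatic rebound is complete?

4830 m

Net drop Δ = e − u = e − e ρ_c/ρ_m = e (ρ_m − ρ_c)/ρ_m.
e = Δ ρ_m/(ρ_m − ρ_c) = 790.9 m × 3.24/0.53 = 4830 m.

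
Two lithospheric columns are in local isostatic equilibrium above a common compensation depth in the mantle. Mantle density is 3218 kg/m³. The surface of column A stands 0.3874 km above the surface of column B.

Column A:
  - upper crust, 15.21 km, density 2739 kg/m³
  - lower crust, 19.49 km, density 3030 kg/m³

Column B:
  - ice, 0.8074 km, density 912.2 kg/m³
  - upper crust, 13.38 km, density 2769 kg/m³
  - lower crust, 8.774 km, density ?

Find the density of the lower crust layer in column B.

3010 kg/m³

Take the compensation level at the base of the deeper column (depth z_c below the surface of column A) and equate Σ ρ_i t_i down to z_c; mantle fills any gap and the z_c terms cancel.
Column A: 15.21×2739 + 19.49×3030 + (z_c − 34.7)×3218
Column B: 0.3874×0 + 0.8074×912.2 + 13.38×2769 + 8.774×ρ + (z_c − 0.3874 − 22.9614)×3218
The z_c×3218 term appears on both sides and cancels. Collect the known terms of each column as K = Σ(ρt)_known − 3218 × (depth of known layers): K_A = 100714.89 − 3218×34.7 = −10949.71; K_B = 37785.7303 − 3218×(0.3874 + 22.9614) = −37350.7081.
Balance: K_A = K_B + 8.774×ρ, so ρ = (K_A − K_B)/8.774 = 26401/8.774 = 3010 kg/m³.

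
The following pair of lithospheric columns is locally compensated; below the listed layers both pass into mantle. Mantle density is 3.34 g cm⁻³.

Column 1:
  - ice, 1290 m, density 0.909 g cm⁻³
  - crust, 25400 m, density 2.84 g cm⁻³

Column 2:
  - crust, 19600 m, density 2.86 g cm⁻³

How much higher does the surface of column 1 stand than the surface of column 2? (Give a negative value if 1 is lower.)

1920 m

For any compensation level in the mantle, the mantle terms cancel and isostasy reduces to e = (Σt_1 − Σt_2) − (Σ(ρt)_1 − Σ(ρt)_2) / ρ_m.
Σt_1 = 26690 m; Σt_2 = 19600 m; Σ(ρt)_1 = 73308.61; Σ(ρt)_2 = 56056 (in m·g cm⁻³).
e = (26690 − 19600) − (73308.61 − 56056) / 3.34 = 1920 m.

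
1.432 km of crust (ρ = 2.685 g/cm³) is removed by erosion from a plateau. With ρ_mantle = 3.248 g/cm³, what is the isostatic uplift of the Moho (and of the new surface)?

Unloading: uplift u = e ρ_c/ρ_m = 1.432 km × 2.685/3.248 = 1.18 km.

1.18 km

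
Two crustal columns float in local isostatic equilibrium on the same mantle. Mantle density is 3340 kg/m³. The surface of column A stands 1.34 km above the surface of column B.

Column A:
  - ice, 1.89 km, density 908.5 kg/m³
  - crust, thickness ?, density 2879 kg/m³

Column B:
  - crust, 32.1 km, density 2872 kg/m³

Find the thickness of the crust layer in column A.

32.3 km

Take the compensation level at the base of the deeper column (depth z_c below the surface of column A) and equate Σ ρ_i t_i down to z_c; mantle fills any gap and the z_c terms cancel.
Column A: 1.89×908.5 + x×2879 + (z_c − 1.89 − x)×3340
Column B: 1.34×0 + 32.1×2872 + (z_c − 1.34 − 32.1)×3340
The z_c×3340 term appears on both sides and cancels. Collect the known terms of each column as K = Σ(ρt)_known − 3340 × (depth of known layers): K_A = 1717.065 − 3340×1.89 = −4595.535; K_B = 92191.2 − 3340×(1.34 + 32.1) = −19498.4.
Balance: K_A − x×(3340 − 2879) = K_B, so x = (K_A − K_B)/(3340 − 2879) = 14902.9/461 = 32.3 km.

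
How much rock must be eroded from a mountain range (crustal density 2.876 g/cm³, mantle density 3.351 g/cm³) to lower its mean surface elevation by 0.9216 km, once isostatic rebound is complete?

6.5 km

Net drop Δ = e − u = e − e ρ_c/ρ_m = e (ρ_m − ρ_c)/ρ_m.
e = Δ ρ_m/(ρ_m − ρ_c) = 0.9216 km × 3.351/0.475 = 6.5 km.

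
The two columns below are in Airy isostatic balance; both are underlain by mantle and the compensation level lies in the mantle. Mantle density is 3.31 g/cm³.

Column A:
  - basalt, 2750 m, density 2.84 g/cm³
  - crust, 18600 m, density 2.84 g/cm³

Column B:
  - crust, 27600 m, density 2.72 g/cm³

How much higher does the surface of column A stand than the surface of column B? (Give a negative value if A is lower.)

−1890 m

For any compensation level in the mantle, the mantle terms cancel and isostasy reduces to e = (Σt_A − Σt_B) − (Σ(ρt)_A − Σ(ρt)_B) / ρ_m.
Σt_A = 21350 m; Σt_B = 27600 m; Σ(ρt)_A = 60634; Σ(ρt)_B = 75072 (in m·g/cm³).
e = (21350 − 27600) − (60634 − 75072) / 3.31 = −1890 m.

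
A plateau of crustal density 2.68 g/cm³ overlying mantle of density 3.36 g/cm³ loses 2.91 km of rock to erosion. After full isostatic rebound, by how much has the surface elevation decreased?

Rebound u = e ρ_c/ρ_m = 2.91 km × 2.68/3.36 = 2.321 km.
Net surface drop = e − u = 2.91 km − 2.321 km = e (ρ_m − ρ_c)/ρ_m = 0.589 km.

0.589 km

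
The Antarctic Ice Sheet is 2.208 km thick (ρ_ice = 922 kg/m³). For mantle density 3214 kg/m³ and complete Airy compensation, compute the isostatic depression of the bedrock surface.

In Airy isostatic equilibrium: the ice load ρ_ice t is balanced by mantle displaced below, ρ_m s.
s = t ρ_ice / ρ_m = 2.208 km × 922/3214 = 0.633 km.

0.633 km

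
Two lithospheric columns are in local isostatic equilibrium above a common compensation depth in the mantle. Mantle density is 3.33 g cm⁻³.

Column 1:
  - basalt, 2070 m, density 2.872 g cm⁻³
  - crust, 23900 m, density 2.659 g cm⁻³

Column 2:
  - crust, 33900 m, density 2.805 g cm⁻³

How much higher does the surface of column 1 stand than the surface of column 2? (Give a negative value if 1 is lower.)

For any compensation level in the mantle, the mantle terms cancel and isostasy reduces to e = (Σt_1 − Σt_2) − (Σ(ρt)_1 − Σ(ρt)_2) / ρ_m.
Σt_1 = 25970 m; Σt_2 = 33900 m; Σ(ρt)_1 = 69495.14; Σ(ρt)_2 = 95089.5 (in m·g cm⁻³).
e = (25970 − 33900) − (69495.14 − 95089.5) / 3.33 = −244 m.

−244 m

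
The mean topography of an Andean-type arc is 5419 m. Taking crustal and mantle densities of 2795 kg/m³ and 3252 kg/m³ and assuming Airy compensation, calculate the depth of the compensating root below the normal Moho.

33100 m

For local isostatic compensation: the weight of the topography is balanced by the buoyancy of the root, ρ_c h = (ρ_m − ρ_c) r.
r = h · ρ_c / (ρ_m − ρ_c) = 5419 m × 2795 / (3252 − 2795) = 33100 m.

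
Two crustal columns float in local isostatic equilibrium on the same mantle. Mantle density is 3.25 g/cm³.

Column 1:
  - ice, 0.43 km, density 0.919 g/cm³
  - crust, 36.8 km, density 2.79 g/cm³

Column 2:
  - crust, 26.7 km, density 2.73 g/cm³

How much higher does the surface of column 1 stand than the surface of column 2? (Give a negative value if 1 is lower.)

For any compensation level in the mantle, the mantle terms cancel and isostasy reduces to e = (Σt_1 − Σt_2) − (Σ(ρt)_1 − Σ(ρt)_2) / ρ_m.
Σt_1 = 37.23 km; Σt_2 = 26.7 km; Σ(ρt)_1 = 103.06717; Σ(ρt)_2 = 72.891 (in km·g/cm³).
e = (37.23 − 26.7) − (103.06717 − 72.891) / 3.25 = 1.25 km.

1.25 km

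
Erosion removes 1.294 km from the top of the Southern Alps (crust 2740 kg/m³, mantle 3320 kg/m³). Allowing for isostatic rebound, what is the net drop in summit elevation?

0.226 km

Rebound u = e ρ_c/ρ_m = 1.294 km × 2740/3320 = 1.068 km.
Net surface drop = e − u = 1.294 km − 1.068 km = e (ρ_m − ρ_c)/ρ_m = 0.226 km.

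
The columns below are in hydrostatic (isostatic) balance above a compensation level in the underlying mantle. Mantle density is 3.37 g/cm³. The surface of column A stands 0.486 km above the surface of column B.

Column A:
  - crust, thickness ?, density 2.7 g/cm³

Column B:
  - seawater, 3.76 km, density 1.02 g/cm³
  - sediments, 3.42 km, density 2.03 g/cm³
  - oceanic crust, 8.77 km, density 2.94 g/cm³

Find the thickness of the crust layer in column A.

Take the compensation level at the base of the deeper column (depth z_c below the surface of column A) and equate Σ ρ_i t_i down to z_c; mantle fills any gap and the z_c terms cancel.
Column A: x×2.7 + (z_c − 0 − x)×3.37
Column B: 0.486×0 + 3.76×1.02 + 3.42×2.03 + 8.77×2.94 + (z_c − 0.486 − 15.95)×3.37
The z_c×3.37 term appears on both sides and cancels. Collect the known terms of each column as K = Σ(ρt)_known − 3.37 × (depth of known layers): K_A = 0 − 3.37×0 = 0; K_B = 36.5616 − 3.37×(0.486 + 15.95) = −18.82772.
Balance: K_A − x×(3.37 − 2.7) = K_B, so x = (K_A − K_B)/(3.37 − 2.7) = 18.8277/0.67 = 28.1 km.

28.1 km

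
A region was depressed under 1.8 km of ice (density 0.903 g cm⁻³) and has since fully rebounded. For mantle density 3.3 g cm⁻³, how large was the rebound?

Removing the load lets mantle flow back in; uplift u satisfies ρ_ice t = ρ_m u.
u = t ρ_ice/ρ_m = 1.8 km × 0.903/3.3 = 0.493 km.

0.493 km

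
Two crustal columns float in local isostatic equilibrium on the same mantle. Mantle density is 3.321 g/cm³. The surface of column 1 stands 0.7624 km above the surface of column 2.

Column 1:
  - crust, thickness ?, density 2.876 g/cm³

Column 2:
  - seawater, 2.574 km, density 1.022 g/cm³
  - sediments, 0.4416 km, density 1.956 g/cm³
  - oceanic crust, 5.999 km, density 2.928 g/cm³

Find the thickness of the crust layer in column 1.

25.6 km

Take the compensation level at the base of the deeper column (depth z_c below the surface of column 1) and equate Σ ρ_i t_i down to z_c; mantle fills any gap and the z_c terms cancel.
Column 1: x×2.876 + (z_c − 0 − x)×3.321
Column 2: 0.7624×0 + 2.574×1.022 + 0.4416×1.956 + 5.999×2.928 + (z_c − 0.7624 − 9.0146)×3.321
The z_c×3.321 term appears on both sides and cancels. Collect the known terms of each column as K = Σ(ρt)_known − 3.321 × (depth of known layers): K_1 = 0 − 3.321×0 = 0; K_2 = 21.0594696 − 3.321×(0.7624 + 9.0146) = −11.4099474.
Balance: K_1 − x×(3.321 − 2.876) = K_2, so x = (K_1 − K_2)/(3.321 − 2.876) = 11.4099/0.445 = 25.6 km.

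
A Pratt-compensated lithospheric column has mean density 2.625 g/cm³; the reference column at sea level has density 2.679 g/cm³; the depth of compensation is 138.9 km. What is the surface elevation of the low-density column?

2.86 km

ρ_ref D = ρ (D + h) → h = D (ρ_ref − ρ)/ρ.
h = 138.9 km × (2.679 − 2.625)/2.625 = 2.86 km.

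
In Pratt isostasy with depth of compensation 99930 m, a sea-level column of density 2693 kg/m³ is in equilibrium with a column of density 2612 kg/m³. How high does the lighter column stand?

ρ_ref D = ρ (D + h) → h = D (ρ_ref − ρ)/ρ.
h = 99930 m × (2693 − 2612)/2612 = 3100 m.

3100 m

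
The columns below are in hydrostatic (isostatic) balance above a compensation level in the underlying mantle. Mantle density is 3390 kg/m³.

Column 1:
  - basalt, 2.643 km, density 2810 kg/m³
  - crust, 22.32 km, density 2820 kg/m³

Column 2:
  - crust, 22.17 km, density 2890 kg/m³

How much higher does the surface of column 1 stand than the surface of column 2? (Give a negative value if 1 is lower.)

For any compensation level in the mantle, the mantle terms cancel and isostasy reduces to e = (Σt_1 − Σt_2) − (Σ(ρt)_1 − Σ(ρt)_2) / ρ_m.
Σt_1 = 24.963 km; Σt_2 = 22.17 km; Σ(ρt)_1 = 70369.23; Σ(ρt)_2 = 64071.3 (in km·kg/m³).
e = (24.963 − 22.17) − (70369.23 − 64071.3) / 3390 = 0.935 km.

0.935 km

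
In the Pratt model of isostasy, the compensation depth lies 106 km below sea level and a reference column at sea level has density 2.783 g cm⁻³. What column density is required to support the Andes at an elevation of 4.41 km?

Pratt balance: ρ_ref D = ρ (D + h).
ρ = ρ_ref D/(D + h) = 2.783 × 106 km/(106 km + 4.41 km) = 2.67 g cm⁻³.

2.67 g cm⁻³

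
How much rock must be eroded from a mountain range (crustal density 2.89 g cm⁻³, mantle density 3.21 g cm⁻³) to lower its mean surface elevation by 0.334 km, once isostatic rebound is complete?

3.35 km

Net drop Δ = e − u = e − e ρ_c/ρ_m = e (ρ_m − ρ_c)/ρ_m.
e = Δ ρ_m/(ρ_m − ρ_c) = 0.334 km × 3.21/0.32 = 3.35 km.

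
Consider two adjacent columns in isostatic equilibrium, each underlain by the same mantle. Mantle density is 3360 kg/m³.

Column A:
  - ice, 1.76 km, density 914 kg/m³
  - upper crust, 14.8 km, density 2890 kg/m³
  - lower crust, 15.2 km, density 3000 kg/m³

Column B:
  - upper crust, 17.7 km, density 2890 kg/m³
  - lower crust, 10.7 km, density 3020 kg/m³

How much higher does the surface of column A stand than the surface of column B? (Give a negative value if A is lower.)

For any compensation level in the mantle, the mantle terms cancel and isostasy reduces to e = (Σt_A − Σt_B) − (Σ(ρt)_A − Σ(ρt)_B) / ρ_m.
Σt_A = 31.76 km; Σt_B = 28.4 km; Σ(ρt)_A = 89980.64; Σ(ρt)_B = 83467 (in km·kg/m³).
e = (31.76 − 28.4) − (89980.64 − 83467) / 3360 = 1.42 km.

1.42 km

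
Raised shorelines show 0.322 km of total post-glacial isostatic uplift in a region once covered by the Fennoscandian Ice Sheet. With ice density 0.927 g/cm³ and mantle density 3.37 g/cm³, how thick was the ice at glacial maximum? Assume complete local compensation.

u = t ρ_ice/ρ_m → t = u ρ_m/ρ_ice = 0.322 km × 3.37/0.927 = 1.17 km.

1.17 km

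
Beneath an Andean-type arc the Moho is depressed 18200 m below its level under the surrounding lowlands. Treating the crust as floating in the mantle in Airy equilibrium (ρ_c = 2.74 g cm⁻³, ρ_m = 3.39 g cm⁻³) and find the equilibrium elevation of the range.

In Airy isostatic equilibrium: ρ_c h = (ρ_m − ρ_c) r.
h = r (ρ_m − ρ_c) / ρ_c = 18200 m × (3.39 − 2.74) / 2.74 = 4320 m.

4320 m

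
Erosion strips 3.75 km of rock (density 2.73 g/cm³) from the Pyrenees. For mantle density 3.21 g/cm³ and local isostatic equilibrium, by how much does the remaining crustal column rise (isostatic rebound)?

Unloading: uplift u = e ρ_c/ρ_m = 3.75 km × 2.73/3.21 = 3.19 km.

3.19 km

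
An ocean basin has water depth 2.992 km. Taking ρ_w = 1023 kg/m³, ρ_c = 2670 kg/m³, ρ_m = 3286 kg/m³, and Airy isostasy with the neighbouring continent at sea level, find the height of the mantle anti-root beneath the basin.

8 km

Equating mass per unit area of the two columns: replacing crust with seawater at the top is compensated by replacing crust with mantle at the base: d (ρ_c − ρ_w) = a (ρ_m − ρ_c).
a = d (ρ_c − ρ_w)/(ρ_m − ρ_c) = 2.992 km × 1647/616 = 8 km.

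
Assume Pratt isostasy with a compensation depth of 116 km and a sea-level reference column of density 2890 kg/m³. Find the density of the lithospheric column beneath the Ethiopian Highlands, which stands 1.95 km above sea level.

Pratt balance: ρ_ref D = ρ (D + h).
ρ = ρ_ref D/(D + h) = 2890 × 116 km/(116 km + 1.95 km) = 2840 kg/m³.

2840 kg/m³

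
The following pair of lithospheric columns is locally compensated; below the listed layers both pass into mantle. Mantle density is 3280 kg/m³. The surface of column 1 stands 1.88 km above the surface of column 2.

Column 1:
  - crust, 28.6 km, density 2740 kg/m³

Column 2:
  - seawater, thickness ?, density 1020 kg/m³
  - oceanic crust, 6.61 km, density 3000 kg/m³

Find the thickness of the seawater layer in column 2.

Take the compensation level at the base of the deeper column (depth z_c below the surface of column 1) and equate Σ ρ_i t_i down to z_c; mantle fills any gap and the z_c terms cancel.
Column 1: 28.6×2740 + (z_c − 28.6)×3280
Column 2: 1.88×0 + x×1020 + 6.61×3000 + (z_c − 1.88 − 6.61 − x)×3280
The z_c×3280 term appears on both sides and cancels. Collect the known terms of each column as K = Σ(ρt)_known − 3280 × (depth of known layers): K_1 = 78364 − 3280×28.6 = −15444; K_2 = 19830 − 3280×(1.88 + 6.61) = −8017.2.
Balance: K_1 = K_2 − x×(3280 − 1020), so x = (K_2 − K_1)/(3280 − 1020) = 7426.8/2260 = 3.29 km.

3.29 km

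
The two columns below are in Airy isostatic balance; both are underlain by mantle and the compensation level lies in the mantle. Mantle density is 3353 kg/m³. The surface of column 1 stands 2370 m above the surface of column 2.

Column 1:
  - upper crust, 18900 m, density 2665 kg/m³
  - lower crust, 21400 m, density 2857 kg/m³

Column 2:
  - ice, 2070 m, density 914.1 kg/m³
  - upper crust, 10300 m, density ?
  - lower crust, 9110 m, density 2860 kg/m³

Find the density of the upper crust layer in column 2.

Take the compensation level at the base of the deeper column (depth z_c below the surface of column 1) and equate Σ ρ_i t_i down to z_c; mantle fills any gap and the z_c terms cancel.
Column 1: 18900×2665 + 21400×2857 + (z_c − 40300)×3353
Column 2: 2370×0 + 2070×914.1 + 10300×ρ + 9110×2860 + (z_c − 2370 − 21480)×3353
The z_c×3353 term appears on both sides and cancels. Collect the known terms of each column as K = Σ(ρt)_known − 3353 × (depth of known layers): K_1 = 111508300 − 3353×40300 = −23617600; K_2 = 27946787 − 3353×(2370 + 21480) = −52022263.
Balance: K_1 = K_2 + 10300×ρ, so ρ = (K_1 − K_2)/10300 = 28404700/10300 = 2760 kg/m³.

2760 kg/m³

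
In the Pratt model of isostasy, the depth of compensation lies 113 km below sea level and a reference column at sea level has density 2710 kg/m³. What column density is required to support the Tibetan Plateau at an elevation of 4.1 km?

2620 kg/m³

Pratt balance: ρ_ref D = ρ (D + h).
ρ = ρ_ref D/(D + h) = 2710 × 113 km/(113 km + 4.1 km) = 2620 kg/m³.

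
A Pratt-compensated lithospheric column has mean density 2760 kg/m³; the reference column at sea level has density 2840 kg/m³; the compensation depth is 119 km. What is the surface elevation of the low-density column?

3.45 km

ρ_ref D = ρ (D + h) → h = D (ρ_ref − ρ)/ρ.
h = 119 km × (2840 − 2760)/2760 = 3.45 km.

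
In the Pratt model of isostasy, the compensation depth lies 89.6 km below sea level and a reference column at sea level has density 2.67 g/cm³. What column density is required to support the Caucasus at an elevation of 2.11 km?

2.61 g/cm³

Pratt balance: ρ_ref D = ρ (D + h).
ρ = ρ_ref D/(D + h) = 2.67 × 89.6 km/(89.6 km + 2.11 km) = 2.61 g/cm³.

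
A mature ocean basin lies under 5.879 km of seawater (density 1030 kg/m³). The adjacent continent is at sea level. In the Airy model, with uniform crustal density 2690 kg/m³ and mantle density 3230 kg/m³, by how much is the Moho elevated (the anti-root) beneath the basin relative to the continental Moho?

For local isostatic compensation: replacing crust with seawater at the top is compensated by replacing crust with mantle at the base: d (ρ_c − ρ_w) = a (ρ_m − ρ_c).
a = d (ρ_c − ρ_w)/(ρ_m − ρ_c) = 5.879 km × 1660/540 = 18.1 km.

18.1 km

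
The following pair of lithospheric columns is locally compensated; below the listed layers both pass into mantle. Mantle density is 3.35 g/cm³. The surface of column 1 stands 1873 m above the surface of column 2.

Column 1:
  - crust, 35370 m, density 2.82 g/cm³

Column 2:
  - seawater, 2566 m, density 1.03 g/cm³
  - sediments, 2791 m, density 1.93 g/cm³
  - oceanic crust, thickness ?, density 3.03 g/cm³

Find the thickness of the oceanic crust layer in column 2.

7990 m

Take the compensation level at the base of the deeper column (depth z_c below the surface of column 1) and equate Σ ρ_i t_i down to z_c; mantle fills any gap and the z_c terms cancel.
Column 1: 35370×2.82 + (z_c − 35370)×3.35
Column 2: 1873×0 + 2566×1.03 + 2791×1.93 + x×3.03 + (z_c − 1873 − 5357 − x)×3.35
The z_c×3.35 term appears on both sides and cancels. Collect the known terms of each column as K = Σ(ρt)_known − 3.35 × (depth of known layers): K_1 = 99743.4 − 3.35×35370 = −18746.1; K_2 = 8029.61 − 3.35×(1873 + 5357) = −16190.89.
Balance: K_1 = K_2 − x×(3.35 − 3.03), so x = (K_2 − K_1)/(3.35 − 3.03) = 2555.21/0.32 = 7990 m.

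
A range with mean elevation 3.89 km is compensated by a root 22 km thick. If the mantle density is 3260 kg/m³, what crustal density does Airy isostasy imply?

2770 kg/m³

ρ_c h = (ρ_m − ρ_c) r → ρ_c (h + r) = ρ_m r → ρ_c = ρ_m r / (h + r).
ρ_c = 3260 × 22 km / (3.89 km + 22 km) = 2770 kg/m³.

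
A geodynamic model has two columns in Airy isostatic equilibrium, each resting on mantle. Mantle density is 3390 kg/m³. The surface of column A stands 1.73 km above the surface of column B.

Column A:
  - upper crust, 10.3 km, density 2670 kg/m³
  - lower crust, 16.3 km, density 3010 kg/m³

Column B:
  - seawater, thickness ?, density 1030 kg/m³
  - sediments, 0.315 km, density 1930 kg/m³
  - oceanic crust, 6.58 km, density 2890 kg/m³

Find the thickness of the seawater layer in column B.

1.69 km

Take the compensation level at the base of the deeper column (depth z_c below the surface of column A) and equate Σ ρ_i t_i down to z_c; mantle fills any gap and the z_c terms cancel.
Column A: 10.3×2670 + 16.3×3010 + (z_c − 26.6)×3390
Column B: 1.73×0 + x×1030 + 0.315×1930 + 6.58×2890 + (z_c − 1.73 − 6.895 − x)×3390
The z_c×3390 term appears on both sides and cancels. Collect the known terms of each column as K = Σ(ρt)_known − 3390 × (depth of known layers): K_A = 76564 − 3390×26.6 = −13610; K_B = 19624.15 − 3390×(1.73 + 6.895) = −9614.6.
Balance: K_A = K_B − x×(3390 − 1030), so x = (K_B − K_A)/(3390 − 1030) = 3995.4/2360 = 1.69 km.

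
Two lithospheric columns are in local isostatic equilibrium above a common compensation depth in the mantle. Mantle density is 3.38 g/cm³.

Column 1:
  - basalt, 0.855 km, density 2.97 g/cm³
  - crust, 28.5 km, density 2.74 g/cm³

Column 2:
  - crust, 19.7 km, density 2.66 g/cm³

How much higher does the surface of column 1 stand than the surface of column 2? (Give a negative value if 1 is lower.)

For any compensation level in the mantle, the mantle terms cancel and isostasy reduces to e = (Σt_1 − Σt_2) − (Σ(ρt)_1 − Σ(ρt)_2) / ρ_m.
Σt_1 = 29.355 km; Σt_2 = 19.7 km; Σ(ρt)_1 = 80.62935; Σ(ρt)_2 = 52.402 (in km·g/cm³).
e = (29.355 − 19.7) − (80.62935 − 52.402) / 3.38 = 1.3 km.

1.3 km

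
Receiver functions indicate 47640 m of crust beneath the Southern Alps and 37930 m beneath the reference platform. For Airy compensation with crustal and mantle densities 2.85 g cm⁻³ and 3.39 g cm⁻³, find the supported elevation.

1550 m

Excess crust Δ = 47640 m − 37930 m = 9710 m, split between elevation h and root r with h + r = Δ.
Airy balance ρ_c h = (ρ_m − ρ_c) r gives r = h ρ_c/(ρ_m − ρ_c), so h (1 + ρ_c/(ρ_m − ρ_c)) = Δ, i.e. h = Δ (ρ_m − ρ_c)/ρ_m.
h = 9710 m × 0.54/3.39 = 1550 m.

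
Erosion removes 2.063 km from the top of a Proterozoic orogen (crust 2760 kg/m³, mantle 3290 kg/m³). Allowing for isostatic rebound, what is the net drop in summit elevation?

0.332 km

Rebound u = e ρ_c/ρ_m = 2.063 km × 2760/3290 = 1.731 km.
Net surface drop = e − u = 2.063 km − 1.731 km = e (ρ_m − ρ_c)/ρ_m = 0.332 km.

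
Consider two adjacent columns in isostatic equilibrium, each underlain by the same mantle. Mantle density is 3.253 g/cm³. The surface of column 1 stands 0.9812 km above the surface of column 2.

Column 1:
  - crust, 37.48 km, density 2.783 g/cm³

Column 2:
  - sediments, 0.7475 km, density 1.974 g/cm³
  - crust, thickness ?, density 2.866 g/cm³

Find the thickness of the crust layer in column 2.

34.8 km

Take the compensation level at the base of the deeper column (depth z_c below the surface of column 1) and equate Σ ρ_i t_i down to z_c; mantle fills any gap and the z_c terms cancel.
Column 1: 37.48×2.783 + (z_c − 37.48)×3.253
Column 2: 0.9812×0 + 0.7475×1.974 + x×2.866 + (z_c − 0.9812 − 0.7475 − x)×3.253
The z_c×3.253 term appears on both sides and cancels. Collect the known terms of each column as K = Σ(ρt)_known − 3.253 × (depth of known layers): K_1 = 104.30684 − 3.253×37.48 = −17.6156; K_2 = 1.475565 − 3.253×(0.9812 + 0.7475) = −4.1478961.
Balance: K_1 = K_2 − x×(3.253 − 2.866), so x = (K_2 − K_1)/(3.253 − 2.866) = 13.4677/0.387 = 34.8 km.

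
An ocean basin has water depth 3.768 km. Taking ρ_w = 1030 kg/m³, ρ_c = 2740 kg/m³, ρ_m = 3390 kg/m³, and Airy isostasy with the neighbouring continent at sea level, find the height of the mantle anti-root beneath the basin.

Balancing pressure at the compensation depth: replacing crust with seawater at the top is compensated by replacing crust with mantle at the base: d (ρ_c − ρ_w) = a (ρ_m − ρ_c).
a = d (ρ_c − ρ_w)/(ρ_m − ρ_c) = 3.768 km × 1710/650 = 9.91 km.

9.91 km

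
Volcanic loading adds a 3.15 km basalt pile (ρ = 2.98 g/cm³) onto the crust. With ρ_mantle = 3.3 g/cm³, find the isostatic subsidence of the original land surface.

Subaerial loading: s = t ρ_load / ρ_m.
s = 3.15 km × 2.98/3.3 = 2.84 km.

2.84 km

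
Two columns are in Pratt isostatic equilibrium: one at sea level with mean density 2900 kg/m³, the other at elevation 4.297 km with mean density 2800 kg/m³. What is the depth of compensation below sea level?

ρ_ref D = ρ (D + h) → D (ρ_ref − ρ) = ρ h.
D = ρ h/(ρ_ref − ρ) = 2800 × 4.297 km/(2900 − 2800) = 120 km.

120 km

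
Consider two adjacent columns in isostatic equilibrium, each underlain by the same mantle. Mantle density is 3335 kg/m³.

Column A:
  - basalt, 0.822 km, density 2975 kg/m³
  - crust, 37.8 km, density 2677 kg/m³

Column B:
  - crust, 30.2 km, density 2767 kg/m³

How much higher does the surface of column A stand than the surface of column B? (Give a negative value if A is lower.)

For any compensation level in the mantle, the mantle terms cancel and isostasy reduces to e = (Σt_A − Σt_B) − (Σ(ρt)_A − Σ(ρt)_B) / ρ_m.
Σt_A = 38.622 km; Σt_B = 30.2 km; Σ(ρt)_A = 103636.05; Σ(ρt)_B = 83563.4 (in km·kg/m³).
e = (38.622 − 30.2) − (103636.05 − 83563.4) / 3335 = 2.4 km.

2.4 km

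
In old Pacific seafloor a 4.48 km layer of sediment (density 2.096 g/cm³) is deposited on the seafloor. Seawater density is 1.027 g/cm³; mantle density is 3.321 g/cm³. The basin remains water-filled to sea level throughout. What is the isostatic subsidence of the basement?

2.09 km

Submarine loading: the sediment displaces seawater, and the subsidence is in turn flooded, so s (ρ_m − ρ_w) = t (ρ_sed − ρ_w).
s = 4.48 km × (2.096 − 1.027) / (3.321 − 1.027) = 2.09 km.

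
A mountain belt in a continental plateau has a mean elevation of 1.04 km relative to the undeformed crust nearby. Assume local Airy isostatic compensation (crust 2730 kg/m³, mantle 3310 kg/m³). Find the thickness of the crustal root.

By Archimedes' principle applied to the lithosphere: the weight of the topography is balanced by the buoyancy of the root, ρ_c h = (ρ_m − ρ_c) r.
r = h · ρ_c / (ρ_m − ρ_c) = 1.04 km × 2730 / (3310 − 2730) = 4.9 km.

4.9 km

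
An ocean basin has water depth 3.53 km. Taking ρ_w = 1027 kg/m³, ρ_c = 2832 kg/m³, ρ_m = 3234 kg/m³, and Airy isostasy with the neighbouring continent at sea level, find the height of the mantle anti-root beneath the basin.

Balancing pressure at the compensation depth: replacing crust with seawater at the top is compensated by replacing crust with mantle at the base: d (ρ_c − ρ_w) = a (ρ_m − ρ_c).
a = d (ρ_c − ρ_w)/(ρ_m − ρ_c) = 3.53 km × 1805/402 = 15.8 km.

15.8 km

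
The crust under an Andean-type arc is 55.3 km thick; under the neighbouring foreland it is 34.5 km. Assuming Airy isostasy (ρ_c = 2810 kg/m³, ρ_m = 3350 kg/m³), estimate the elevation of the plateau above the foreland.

Excess crust Δ = 55.3 km − 34.5 km = 20.8 km, split between elevation h and root r with h + r = Δ.
Airy balance ρ_c h = (ρ_m − ρ_c) r gives r = h ρ_c/(ρ_m − ρ_c), so h (1 + ρ_c/(ρ_m − ρ_c)) = Δ, i.e. h = Δ (ρ_m − ρ_c)/ρ_m.
h = 20.8 km × 540/3350 = 3.35 km.

3.35 km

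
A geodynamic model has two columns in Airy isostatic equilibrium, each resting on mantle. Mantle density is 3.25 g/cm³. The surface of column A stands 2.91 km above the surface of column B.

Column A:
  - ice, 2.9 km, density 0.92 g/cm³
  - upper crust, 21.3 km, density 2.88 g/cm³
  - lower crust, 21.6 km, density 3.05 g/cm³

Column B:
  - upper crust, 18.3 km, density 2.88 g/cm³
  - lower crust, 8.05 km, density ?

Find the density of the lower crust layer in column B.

2.91 g/cm³

Take the compensation level at the base of the deeper column (depth z_c below the surface of column A) and equate Σ ρ_i t_i down to z_c; mantle fills any gap and the z_c terms cancel.
Column A: 2.9×0.92 + 21.3×2.88 + 21.6×3.05 + (z_c − 45.8)×3.25
Column B: 2.91×0 + 18.3×2.88 + 8.05×ρ + (z_c − 2.91 − 26.35)×3.25
The z_c×3.25 term appears on both sides and cancels. Collect the known terms of each column as K = Σ(ρt)_known − 3.25 × (depth of known layers): K_A = 129.892 − 3.25×45.8 = −18.958; K_B = 52.704 − 3.25×(2.91 + 26.35) = −42.391.
Balance: K_A = K_B + 8.05×ρ, so ρ = (K_A − K_B)/8.05 = 23.433/8.05 = 2.91 g/cm³.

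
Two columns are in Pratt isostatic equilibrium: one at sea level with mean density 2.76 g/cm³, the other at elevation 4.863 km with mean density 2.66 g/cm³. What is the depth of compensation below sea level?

129 km

ρ_ref D = ρ (D + h) → D (ρ_ref − ρ) = ρ h.
D = ρ h/(ρ_ref − ρ) = 2.66 × 4.863 km/(2.76 − 2.66) = 129 km.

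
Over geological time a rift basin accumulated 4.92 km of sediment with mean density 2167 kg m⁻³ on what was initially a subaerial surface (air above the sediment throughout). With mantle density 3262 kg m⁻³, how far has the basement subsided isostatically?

Subaerial load: s = t ρ_sed / ρ_m = 4.92 km × 2167/3262 = 3.27 km.

3.27 km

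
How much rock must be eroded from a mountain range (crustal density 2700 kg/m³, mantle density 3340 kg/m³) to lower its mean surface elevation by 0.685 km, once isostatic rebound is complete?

3.57 km

Net drop Δ = e − u = e − e ρ_c/ρ_m = e (ρ_m − ρ_c)/ρ_m.
e = Δ ρ_m/(ρ_m − ρ_c) = 0.685 km × 3340/640 = 3.57 km.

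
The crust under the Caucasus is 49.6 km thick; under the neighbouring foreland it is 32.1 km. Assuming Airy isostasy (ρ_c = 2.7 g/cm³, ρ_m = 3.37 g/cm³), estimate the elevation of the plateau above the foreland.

Excess crust Δ = 49.6 km − 32.1 km = 17.5 km, split between elevation h and root r with h + r = Δ.
Airy balance ρ_c h = (ρ_m − ρ_c) r gives r = h ρ_c/(ρ_m − ρ_c), so h (1 + ρ_c/(ρ_m − ρ_c)) = Δ, i.e. h = Δ (ρ_m − ρ_c)/ρ_m.
h = 17.5 km × 0.67/3.37 = 3.48 km.

3.48 km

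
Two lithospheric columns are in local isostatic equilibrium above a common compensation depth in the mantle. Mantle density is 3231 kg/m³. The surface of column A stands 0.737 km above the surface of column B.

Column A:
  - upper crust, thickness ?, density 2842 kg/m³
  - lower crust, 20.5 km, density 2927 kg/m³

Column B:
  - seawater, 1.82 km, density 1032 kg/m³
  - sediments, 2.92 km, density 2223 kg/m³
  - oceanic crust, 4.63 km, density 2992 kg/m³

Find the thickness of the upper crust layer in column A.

Take the compensation level at the base of the deeper column (depth z_c below the surface of column A) and equate Σ ρ_i t_i down to z_c; mantle fills any gap and the z_c terms cancel.
Column A: x×2842 + 20.5×2927 + (z_c − 20.5 − x)×3231
Column B: 0.737×0 + 1.82×1032 + 2.92×2223 + 4.63×2992 + (z_c − 0.737 − 9.37)×3231
The z_c×3231 term appears on both sides and cancels. Collect the known terms of each column as K = Σ(ρt)_known − 3231 × (depth of known layers): K_A = 60003.5 − 3231×20.5 = −6232; K_B = 22222.36 − 3231×(0.737 + 9.37) = −10433.357.
Balance: K_A − x×(3231 − 2842) = K_B, so x = (K_A − K_B)/(3231 − 2842) = 4201.36/389 = 10.8 km.

10.8 km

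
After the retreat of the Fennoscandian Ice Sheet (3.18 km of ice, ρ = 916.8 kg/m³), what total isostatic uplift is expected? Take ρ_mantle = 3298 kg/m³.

Removing the load lets mantle flow back in; uplift u satisfies ρ_ice t = ρ_m u.
u = t ρ_ice/ρ_m = 3.18 km × 916.8/3298 = 0.884 km.

0.884 km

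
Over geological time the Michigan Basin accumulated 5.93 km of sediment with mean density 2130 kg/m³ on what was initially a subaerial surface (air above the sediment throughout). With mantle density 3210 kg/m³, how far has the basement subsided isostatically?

3.93 km

Subaerial load: s = t ρ_sed / ρ_m = 5.93 km × 2130/3210 = 3.93 km.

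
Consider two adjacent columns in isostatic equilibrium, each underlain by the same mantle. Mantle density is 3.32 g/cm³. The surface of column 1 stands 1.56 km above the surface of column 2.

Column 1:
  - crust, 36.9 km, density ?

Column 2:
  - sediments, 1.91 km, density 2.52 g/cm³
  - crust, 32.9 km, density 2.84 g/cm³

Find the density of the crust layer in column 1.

2.71 g/cm³

Take the compensation level at the base of the deeper column (depth z_c below the surface of column 1) and equate Σ ρ_i t_i down to z_c; mantle fills any gap and the z_c terms cancel.
Column 1: 36.9×ρ + (z_c − 36.9)×3.32
Column 2: 1.56×0 + 1.91×2.52 + 32.9×2.84 + (z_c − 1.56 − 34.81)×3.32
The z_c×3.32 term appears on both sides and cancels. Collect the known terms of each column as K = Σ(ρt)_known − 3.32 × (depth of known layers): K_1 = 0 − 3.32×36.9 = −122.508; K_2 = 98.2492 − 3.32×(1.56 + 34.81) = −22.4992.
Balance: K_1 + 36.9×ρ = K_2, so ρ = (K_2 − K_1)/36.9 = 100.009/36.9 = 2.71 g/cm³.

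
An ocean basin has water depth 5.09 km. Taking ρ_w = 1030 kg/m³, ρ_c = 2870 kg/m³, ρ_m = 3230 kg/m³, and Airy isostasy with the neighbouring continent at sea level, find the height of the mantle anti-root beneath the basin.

26 km

Isostatic balance requires: replacing crust with seawater at the top is compensated by replacing crust with mantle at the base: d (ρ_c − ρ_w) = a (ρ_m − ρ_c).
a = d (ρ_c − ρ_w)/(ρ_m − ρ_c) = 5.09 km × 1840/360 = 26 km.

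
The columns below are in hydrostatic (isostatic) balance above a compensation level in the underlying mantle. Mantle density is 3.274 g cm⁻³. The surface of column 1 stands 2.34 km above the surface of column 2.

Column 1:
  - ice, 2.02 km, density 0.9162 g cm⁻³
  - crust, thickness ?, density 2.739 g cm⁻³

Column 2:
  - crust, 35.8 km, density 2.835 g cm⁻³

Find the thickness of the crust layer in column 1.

34.8 km

Take the compensation level at the base of the deeper column (depth z_c below the surface of column 1) and equate Σ ρ_i t_i down to z_c; mantle fills any gap and the z_c terms cancel.
Column 1: 2.02×0.9162 + x×2.739 + (z_c − 2.02 − x)×3.274
Column 2: 2.34×0 + 35.8×2.835 + (z_c − 2.34 − 35.8)×3.274
The z_c×3.274 term appears on both sides and cancels. Collect the known terms of each column as K = Σ(ρt)_known − 3.274 × (depth of known layers): K_1 = 1.850724 − 3.274×2.02 = −4.762756; K_2 = 101.493 − 3.274×(2.34 + 35.8) = −23.37736.
Balance: K_1 − x×(3.274 − 2.739) = K_2, so x = (K_1 − K_2)/(3.274 − 2.739) = 18.6146/0.535 = 34.8 km.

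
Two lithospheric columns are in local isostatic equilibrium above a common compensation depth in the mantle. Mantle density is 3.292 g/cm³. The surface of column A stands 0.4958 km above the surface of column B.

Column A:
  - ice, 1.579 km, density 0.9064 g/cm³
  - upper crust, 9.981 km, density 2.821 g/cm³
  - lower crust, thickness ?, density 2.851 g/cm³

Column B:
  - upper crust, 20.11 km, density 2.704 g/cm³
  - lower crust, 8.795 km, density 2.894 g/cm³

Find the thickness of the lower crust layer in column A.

Take the compensation level at the base of the deeper column (depth z_c below the surface of column A) and equate Σ ρ_i t_i down to z_c; mantle fills any gap and the z_c terms cancel.
Column A: 1.579×0.9064 + 9.981×2.821 + x×2.851 + (z_c − 11.56 − x)×3.292
Column B: 0.4958×0 + 20.11×2.704 + 8.795×2.894 + (z_c − 0.4958 − 28.905)×3.292
The z_c×3.292 term appears on both sides and cancels. Collect the known terms of each column as K = Σ(ρt)_known − 3.292 × (depth of known layers): K_A = 29.5876066 − 3.292×11.56 = −8.4679134; K_B = 79.83017 − 3.292×(0.4958 + 28.905) = −16.9572636.
Balance: K_A − x×(3.292 − 2.851) = K_B, so x = (K_A − K_B)/(3.292 − 2.851) = 8.48935/0.441 = 19.3 km.

19.3 km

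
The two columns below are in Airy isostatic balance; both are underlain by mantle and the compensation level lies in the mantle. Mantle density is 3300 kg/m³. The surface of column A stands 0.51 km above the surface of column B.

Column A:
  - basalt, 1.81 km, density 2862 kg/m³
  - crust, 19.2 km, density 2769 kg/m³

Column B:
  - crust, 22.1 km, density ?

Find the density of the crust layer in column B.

Take the compensation level at the base of the deeper column (depth z_c below the surface of column A) and equate Σ ρ_i t_i down to z_c; mantle fills any gap and the z_c terms cancel.
Column A: 1.81×2862 + 19.2×2769 + (z_c − 21.01)×3300
Column B: 0.51×0 + 22.1×ρ + (z_c − 0.51 − 22.1)×3300
The z_c×3300 term appears on both sides and cancels. Collect the known terms of each column as K = Σ(ρt)_known − 3300 × (depth of known layers): K_A = 58345.02 − 3300×21.01 = −10987.98; K_B = 0 − 3300×(0.51 + 22.1) = −74613.
Balance: K_A = K_B + 22.1×ρ, so ρ = (K_A − K_B)/22.1 = 63625/22.1 = 2880 kg/m³.

2880 kg/m³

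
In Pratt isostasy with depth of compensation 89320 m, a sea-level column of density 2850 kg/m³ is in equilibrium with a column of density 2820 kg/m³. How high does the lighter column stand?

ρ_ref D = ρ (D + h) → h = D (ρ_ref − ρ)/ρ.
h = 89320 m × (2850 − 2820)/2820 = 950 m.

950 m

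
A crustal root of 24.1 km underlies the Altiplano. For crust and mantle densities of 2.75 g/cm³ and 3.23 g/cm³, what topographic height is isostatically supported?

4.21 km

By Archimedes' principle applied to the lithosphere: ρ_c h = (ρ_m − ρ_c) r.
h = r (ρ_m − ρ_c) / ρ_c = 24.1 km × (3.23 − 2.75) / 2.75 = 4.21 km.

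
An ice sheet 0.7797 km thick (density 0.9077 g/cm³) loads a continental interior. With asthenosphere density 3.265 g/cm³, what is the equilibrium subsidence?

0.217 km

Equating mass per unit area of the two columns: the ice load ρ_ice t is balanced by mantle displaced below, ρ_m s.
s = t ρ_ice / ρ_m = 0.7797 km × 0.9077/3.265 = 0.217 km.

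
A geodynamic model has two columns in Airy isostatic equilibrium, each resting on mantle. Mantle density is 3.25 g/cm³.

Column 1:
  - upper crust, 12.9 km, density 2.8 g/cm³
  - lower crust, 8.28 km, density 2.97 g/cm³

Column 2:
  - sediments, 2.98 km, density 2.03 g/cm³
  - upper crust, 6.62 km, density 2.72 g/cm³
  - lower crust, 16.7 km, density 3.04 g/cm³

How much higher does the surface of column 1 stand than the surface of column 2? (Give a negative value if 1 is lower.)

For any compensation level in the mantle, the mantle terms cancel and isostasy reduces to e = (Σt_1 − Σt_2) − (Σ(ρt)_1 − Σ(ρt)_2) / ρ_m.
Σt_1 = 21.18 km; Σt_2 = 26.3 km; Σ(ρt)_1 = 60.7116; Σ(ρt)_2 = 74.8238 (in km·g/cm³).
e = (21.18 − 26.3) − (60.7116 − 74.8238) / 3.25 = −0.778 km.

−0.778 km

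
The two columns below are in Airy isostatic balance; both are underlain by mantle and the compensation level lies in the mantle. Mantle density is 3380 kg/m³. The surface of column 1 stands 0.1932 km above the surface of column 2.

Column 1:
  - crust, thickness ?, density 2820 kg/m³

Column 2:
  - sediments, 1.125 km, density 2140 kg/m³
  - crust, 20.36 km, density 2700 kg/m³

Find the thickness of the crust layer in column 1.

Take the compensation level at the base of the deeper column (depth z_c below the surface of column 1) and equate Σ ρ_i t_i down to z_c; mantle fills any gap and the z_c terms cancel.
Column 1: x×2820 + (z_c − 0 − x)×3380
Column 2: 0.1932×0 + 1.125×2140 + 20.36×2700 + (z_c − 0.1932 − 21.485)×3380
The z_c×3380 term appears on both sides and cancels. Collect the known terms of each column as K = Σ(ρt)_known − 3380 × (depth of known layers): K_1 = 0 − 3380×0 = 0; K_2 = 57379.5 − 3380×(0.1932 + 21.485) = −15892.816.
Balance: K_1 − x×(3380 − 2820) = K_2, so x = (K_1 − K_2)/(3380 − 2820) = 15892.8/560 = 28.4 km.

28.4 km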